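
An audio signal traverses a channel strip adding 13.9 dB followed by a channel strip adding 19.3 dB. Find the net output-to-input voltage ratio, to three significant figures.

45.7

Net gain = 13.9 + 19.3 = 33.2 dB.
Voltage ratio = 10^(33.2/20) = 45.7.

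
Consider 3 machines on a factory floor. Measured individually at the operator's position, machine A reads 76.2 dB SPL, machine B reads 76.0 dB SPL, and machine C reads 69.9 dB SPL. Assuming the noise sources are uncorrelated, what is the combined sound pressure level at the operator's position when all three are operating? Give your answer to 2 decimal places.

79.60 dB SPL

Incoherent sources sum as intensities:
L_total = 10·log₁₀(10^(76.2/10) + 10^(76.0/10) + 10^(69.9/10)) = 10·log₁₀(91270000) = 79.60 dB SPL.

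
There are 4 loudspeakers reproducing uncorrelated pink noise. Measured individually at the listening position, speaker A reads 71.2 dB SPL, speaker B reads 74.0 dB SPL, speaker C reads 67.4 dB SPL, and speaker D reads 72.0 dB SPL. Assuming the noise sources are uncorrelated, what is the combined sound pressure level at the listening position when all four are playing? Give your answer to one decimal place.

Add the sources as powers (linear), then convert back to dB:
L_total = 10·log₁₀(10^(71.2/10) + 10^(74.0/10) + 10^(67.4/10) + 10^(72.0/10)) = 10·log₁₀(59650000) = 77.8 dB SPL.

77.8 dB SPL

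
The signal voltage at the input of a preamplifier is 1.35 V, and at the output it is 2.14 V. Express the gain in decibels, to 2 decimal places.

Voltage is an amplitude quantity, so gain = 20·log₁₀(V_out/V_in).
20·log₁₀(2.14/1.35) = 20·log₁₀(1.585) = 4.00 dB.

4.00 dB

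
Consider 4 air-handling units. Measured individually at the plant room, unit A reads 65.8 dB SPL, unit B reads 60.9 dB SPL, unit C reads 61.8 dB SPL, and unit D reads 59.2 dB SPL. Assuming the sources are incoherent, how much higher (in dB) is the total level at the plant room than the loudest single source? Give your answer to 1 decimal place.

2.9 dB

Uncorrelated sources add in intensity (power), not in dB.
L_total = 10·log₁₀(10^(65.8/10) + 10^(60.9/10) + 10^(61.8/10) + 10^(59.2/10)) = 68.68 dB SPL.
Excess over the loudest (65.8 dB): 68.68 − 65.8 = 2.9 dB.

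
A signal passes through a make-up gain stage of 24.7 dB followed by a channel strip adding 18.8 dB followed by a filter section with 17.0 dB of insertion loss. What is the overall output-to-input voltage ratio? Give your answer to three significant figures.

21.1

Net gain = 24.7 + 18.8 + (−17.0) = 26.5 dB.
Voltage ratio = 10^(26.5/20) = 21.1.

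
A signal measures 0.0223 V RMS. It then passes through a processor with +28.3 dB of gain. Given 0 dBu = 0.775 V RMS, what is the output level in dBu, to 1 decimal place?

-2.5 dBu

Input level: 20·log₁₀(0.0223/0.775) = -30.82 dBu.
Output: -30.82 + 28.3 = -2.5 dBu.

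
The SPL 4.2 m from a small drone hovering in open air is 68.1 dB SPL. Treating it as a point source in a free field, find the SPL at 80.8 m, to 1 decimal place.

42.4 dB SPL

Inverse-square spreading gives ΔL = −20·log₁₀(d₂/d₁).
ΔL = −20·log₁₀(80.8/4.2) = -25.68 dB, so L₂ = 68.1 + (-25.68) = 42.4 dB SPL.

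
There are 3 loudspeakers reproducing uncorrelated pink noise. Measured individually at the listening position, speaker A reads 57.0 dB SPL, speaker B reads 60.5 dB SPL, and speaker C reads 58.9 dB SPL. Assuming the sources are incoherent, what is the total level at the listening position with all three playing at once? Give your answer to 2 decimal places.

Incoherent sources sum as intensities:
L_total = 10·log₁₀(10^(57.0/10) + 10^(60.5/10) + 10^(58.9/10)) = 10·log₁₀(2399000) = 63.80 dB SPL.

63.80 dB SPL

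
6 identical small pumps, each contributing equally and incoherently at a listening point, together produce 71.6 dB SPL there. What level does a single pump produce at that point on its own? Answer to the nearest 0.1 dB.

63.8 dB SPL

6 equal incoherent sources add 10·log₁₀(6) = 7.78 dB over one source.
L_one = 71.6 − 7.78 = 63.8 dB SPL.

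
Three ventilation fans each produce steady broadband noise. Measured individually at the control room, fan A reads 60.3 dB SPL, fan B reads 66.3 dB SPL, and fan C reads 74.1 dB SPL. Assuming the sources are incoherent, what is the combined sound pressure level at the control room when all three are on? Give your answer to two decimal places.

74.92 dB SPL

Add the sources as powers (linear), then convert back to dB:
L_total = 10·log₁₀(10^(60.3/10) + 10^(66.3/10) + 10^(74.1/10)) = 10·log₁₀(31040000) = 74.92 dB SPL.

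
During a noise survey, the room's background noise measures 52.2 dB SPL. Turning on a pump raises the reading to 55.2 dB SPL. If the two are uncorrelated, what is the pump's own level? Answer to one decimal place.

Background correction is a power subtraction:
L_src = 10·log₁₀(10^(55.2/10) − 10^(52.2/10)) = 10·log₁₀(165200) = 52.2 dB SPL.

52.2 dB SPL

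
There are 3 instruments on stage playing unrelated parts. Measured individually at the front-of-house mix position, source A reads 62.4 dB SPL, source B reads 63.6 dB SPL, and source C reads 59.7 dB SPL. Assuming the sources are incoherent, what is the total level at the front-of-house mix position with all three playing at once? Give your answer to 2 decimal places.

66.96 dB SPL

Add the sources as powers (linear), then convert back to dB:
L_total = 10·log₁₀(10^(62.4/10) + 10^(63.6/10) + 10^(59.7/10)) = 10·log₁₀(4962000) = 66.96 dB SPL.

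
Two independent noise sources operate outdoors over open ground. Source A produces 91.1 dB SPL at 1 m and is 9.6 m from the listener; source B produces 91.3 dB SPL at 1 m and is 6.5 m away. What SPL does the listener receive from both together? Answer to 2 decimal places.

At the listener: L_A = 91.1 − 20·log₁₀(9.6) = 71.455 dB; L_B = 91.3 − 20·log₁₀(6.5) = 75.042 dB.
Combined: 10·log₁₀(10^(71.455/10)+10^(75.042/10)) = 76.62 dB SPL.

76.62 dB SPL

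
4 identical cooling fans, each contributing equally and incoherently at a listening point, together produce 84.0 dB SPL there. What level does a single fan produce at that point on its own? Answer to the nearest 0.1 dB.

78.0 dB SPL

4 equal incoherent sources add 10·log₁₀(4) = 6.02 dB over one source.
L_one = 84.0 − 6.02 = 78.0 dB SPL.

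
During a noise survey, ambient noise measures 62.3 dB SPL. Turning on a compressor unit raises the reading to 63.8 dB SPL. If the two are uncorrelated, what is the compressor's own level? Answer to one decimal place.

Subtract intensities: L_src = 10·log₁₀(10^(L_total/10) − 10^(L_bg/10)).
L_src = 10·log₁₀(10^(63.8/10) − 10^(62.3/10)) = 10·log₁₀(700600) = 58.5 dB SPL.

58.5 dB SPL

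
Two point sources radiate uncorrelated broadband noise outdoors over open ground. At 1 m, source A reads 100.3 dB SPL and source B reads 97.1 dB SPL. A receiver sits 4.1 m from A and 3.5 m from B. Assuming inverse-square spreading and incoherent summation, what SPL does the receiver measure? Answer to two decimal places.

At the listener: L_A = 100.3 − 20·log₁₀(4.1) = 88.044 dB; L_B = 97.1 − 20·log₁₀(3.5) = 86.219 dB.
Combined: 10·log₁₀(10^(88.044/10)+10^(86.219/10)) = 90.24 dB SPL.

90.24 dB SPL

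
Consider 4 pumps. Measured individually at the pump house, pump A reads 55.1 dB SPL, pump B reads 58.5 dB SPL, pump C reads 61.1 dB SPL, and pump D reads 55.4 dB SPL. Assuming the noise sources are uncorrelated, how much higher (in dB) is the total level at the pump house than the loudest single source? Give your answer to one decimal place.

Uncorrelated sources add in intensity (power), not in dB.
L_total = 10·log₁₀(10^(55.1/10) + 10^(58.5/10) + 10^(61.1/10) + 10^(55.4/10)) = 64.26 dB SPL.
Excess over the loudest (61.1 dB): 64.26 − 61.1 = 3.2 dB.

3.2 dB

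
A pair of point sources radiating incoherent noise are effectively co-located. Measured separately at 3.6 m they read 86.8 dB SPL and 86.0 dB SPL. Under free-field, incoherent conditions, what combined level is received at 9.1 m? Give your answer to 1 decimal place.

Combined at 3.6 m: 10·log₁₀(10^(86.8/10)+10^(86.0/10)) = 89.43 dB SPL.
Then apply −20·log₁₀(9.1/3.6) = -8.05 dB → 81.4 dB SPL.

81.4 dB SPL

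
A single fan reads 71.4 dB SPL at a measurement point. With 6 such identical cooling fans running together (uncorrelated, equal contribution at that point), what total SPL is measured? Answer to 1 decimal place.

79.2 dB SPL

6 equal incoherent sources raise the level by 10·log₁₀(6) = 7.78 dB.
L_total = 71.4 + 7.78 = 79.2 dB SPL.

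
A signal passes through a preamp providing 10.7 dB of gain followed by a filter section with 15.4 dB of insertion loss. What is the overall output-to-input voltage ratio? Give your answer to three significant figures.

0.582

Net gain = 10.7 + (−15.4) = -4.7 dB.
Voltage ratio = 10^(-4.7/20) = 0.582.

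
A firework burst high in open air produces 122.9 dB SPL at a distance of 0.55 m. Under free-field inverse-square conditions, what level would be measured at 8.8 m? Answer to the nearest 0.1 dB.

98.8 dB SPL

For a point source in a free field, ΔL = −20·log₁₀(d₂/d₁).
ΔL = −20·log₁₀(8.8/0.55) = -24.08 dB, so L₂ = 122.9 + (-24.08) = 98.8 dB SPL.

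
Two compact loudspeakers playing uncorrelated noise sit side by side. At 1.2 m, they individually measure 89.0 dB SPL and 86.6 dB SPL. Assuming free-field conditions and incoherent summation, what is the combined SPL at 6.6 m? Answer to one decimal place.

Combined at 1.2 m: 10·log₁₀(10^(89.0/10)+10^(86.6/10)) = 90.97 dB SPL.
Then apply −20·log₁₀(6.6/1.2) = -14.81 dB → 76.2 dB SPL.

76.2 dB SPL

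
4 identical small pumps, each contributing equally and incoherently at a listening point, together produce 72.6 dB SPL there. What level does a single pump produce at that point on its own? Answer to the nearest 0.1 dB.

66.6 dB SPL

4 equal incoherent sources add 10·log₁₀(4) = 6.02 dB over one source.
L_one = 72.6 − 6.02 = 66.6 dB SPL.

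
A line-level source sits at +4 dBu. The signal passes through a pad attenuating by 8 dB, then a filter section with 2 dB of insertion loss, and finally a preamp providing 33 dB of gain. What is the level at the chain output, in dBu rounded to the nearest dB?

+27 dBu

Cascaded gains and losses add directly in dB.
+4 − 8 − 2 + 33 = +27 dBu.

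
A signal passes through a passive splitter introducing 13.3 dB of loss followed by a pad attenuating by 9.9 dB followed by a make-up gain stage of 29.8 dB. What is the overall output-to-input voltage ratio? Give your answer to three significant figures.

2.14

Net gain = (−13.3) + (−9.9) + 29.8 = 6.6 dB.
Voltage ratio = 10^(6.6/20) = 2.14.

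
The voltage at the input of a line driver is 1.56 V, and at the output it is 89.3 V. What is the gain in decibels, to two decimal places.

Voltage ratio → dB uses the 20·log₁₀ form:
20·log₁₀(89.3/1.56) = 20·log₁₀(57.24) = 35.15 dB.

35.15 dB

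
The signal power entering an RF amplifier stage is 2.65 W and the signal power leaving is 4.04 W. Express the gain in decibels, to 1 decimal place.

1.8 dB

For a power ratio, dB = 10·log₁₀(P₂/P₁).
10·log₁₀(4.04/2.65) = 10·log₁₀(1.525) = 1.8 dB.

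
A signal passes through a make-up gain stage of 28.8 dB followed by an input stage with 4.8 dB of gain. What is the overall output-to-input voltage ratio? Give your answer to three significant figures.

Net gain = 28.8 + 4.8 = 33.6 dB.
Voltage ratio = 10^(33.6/20) = 47.9.

47.9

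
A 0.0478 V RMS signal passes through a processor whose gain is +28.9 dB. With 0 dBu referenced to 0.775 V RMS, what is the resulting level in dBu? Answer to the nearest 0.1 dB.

Input level: 20·log₁₀(0.0478/0.775) = -24.20 dBu.
Output: -24.20 + 28.9 = +4.7 dBu.

+4.7 dBu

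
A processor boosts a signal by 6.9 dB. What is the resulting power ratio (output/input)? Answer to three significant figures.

Power ratio = 10^(dB/10).
10^(6.9/10) = 10^(0.6900) = 4.90.

4.90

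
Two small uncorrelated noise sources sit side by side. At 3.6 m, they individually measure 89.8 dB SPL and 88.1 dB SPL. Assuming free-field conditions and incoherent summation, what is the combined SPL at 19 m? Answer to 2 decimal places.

77.59 dB SPL

Combined at 3.6 m: 10·log₁₀(10^(89.8/10)+10^(88.1/10)) = 92.043 dB SPL.
Then apply −20·log₁₀(19/3.6) = -14.449 dB → 77.59 dB SPL.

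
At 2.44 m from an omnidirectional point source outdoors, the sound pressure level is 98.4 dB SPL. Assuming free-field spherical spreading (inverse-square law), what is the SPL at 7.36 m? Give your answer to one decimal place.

88.8 dB SPL

Inverse-square spreading gives ΔL = −20·log₁₀(d₂/d₁).
ΔL = −20·log₁₀(7.36/2.44) = -9.59 dB, so L₂ = 98.4 + (-9.59) = 88.8 dB SPL.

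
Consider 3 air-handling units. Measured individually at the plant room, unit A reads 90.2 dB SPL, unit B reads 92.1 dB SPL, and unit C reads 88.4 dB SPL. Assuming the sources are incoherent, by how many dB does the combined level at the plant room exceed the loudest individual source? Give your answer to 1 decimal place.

Incoherent sources sum as intensities:
L_total = 10·log₁₀(10^(90.2/10) + 10^(92.1/10) + 10^(88.4/10)) = 95.26 dB SPL.
Excess over the loudest (92.1 dB): 95.26 − 92.1 = 3.2 dB.

3.2 dB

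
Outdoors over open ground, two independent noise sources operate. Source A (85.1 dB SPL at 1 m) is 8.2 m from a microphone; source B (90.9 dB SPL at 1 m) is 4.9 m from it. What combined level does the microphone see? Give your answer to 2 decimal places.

77.49 dB SPL

At the listener: L_A = 85.1 − 20·log₁₀(8.2) = 66.824 dB; L_B = 90.9 − 20·log₁₀(4.9) = 77.096 dB.
Combined: 10·log₁₀(10^(66.824/10)+10^(77.096/10)) = 77.49 dB SPL.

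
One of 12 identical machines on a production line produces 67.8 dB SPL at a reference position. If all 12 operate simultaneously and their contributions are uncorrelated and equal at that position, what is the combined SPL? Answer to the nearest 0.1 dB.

12 equal incoherent sources raise the level by 10·log₁₀(12) = 10.79 dB.
L_total = 67.8 + 10.79 = 78.6 dB SPL.

78.6 dB SPL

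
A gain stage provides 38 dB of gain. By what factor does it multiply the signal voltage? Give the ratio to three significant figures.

79.4

Voltage ratio = 10^(dB/20).
10^(38/20) = 10^(1.900) = 79.4.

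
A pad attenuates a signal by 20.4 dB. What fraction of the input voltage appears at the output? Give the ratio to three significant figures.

Voltage ratio = 10^(dB/20).
10^(-20.4/20) = 10^(-1.020) = 0.0955.

0.0955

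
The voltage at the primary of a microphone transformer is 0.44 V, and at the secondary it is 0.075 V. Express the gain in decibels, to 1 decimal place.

-15.4 dB

For a voltage ratio, dB = 20·log₁₀(V₂/V₁).
20·log₁₀(0.075/0.44) = 20·log₁₀(0.1705) = -15.4 dB.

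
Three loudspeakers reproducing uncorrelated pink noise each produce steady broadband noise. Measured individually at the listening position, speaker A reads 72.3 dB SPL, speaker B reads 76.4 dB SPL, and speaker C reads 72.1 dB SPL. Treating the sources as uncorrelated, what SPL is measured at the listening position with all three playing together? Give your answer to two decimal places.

Uncorrelated sources add in intensity (power), not in dB.
L_total = 10·log₁₀(10^(72.3/10) + 10^(76.4/10) + 10^(72.1/10)) = 10·log₁₀(76850000) = 78.86 dB SPL.

78.86 dB SPL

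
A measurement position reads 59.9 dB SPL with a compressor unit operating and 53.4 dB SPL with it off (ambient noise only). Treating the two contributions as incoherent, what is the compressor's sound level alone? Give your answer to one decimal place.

58.8 dB SPL

Background correction is a power subtraction:
L_src = 10·log₁₀(10^(59.9/10) − 10^(53.4/10)) = 10·log₁₀(758500) = 58.8 dB SPL.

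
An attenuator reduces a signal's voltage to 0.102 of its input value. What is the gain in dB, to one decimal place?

-19.8 dB

Voltage is an amplitude quantity, so gain = 20·log₁₀(V_out/V_in).
20·log₁₀(0.102) = -19.8 dB.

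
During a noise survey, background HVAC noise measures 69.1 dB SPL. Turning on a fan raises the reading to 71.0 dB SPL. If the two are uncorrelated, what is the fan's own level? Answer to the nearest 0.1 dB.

Background correction is a power subtraction:
L_src = 10·log₁₀(10^(71.0/10) − 10^(69.1/10)) = 10·log₁₀(4461000) = 66.5 dB SPL.

66.5 dB SPL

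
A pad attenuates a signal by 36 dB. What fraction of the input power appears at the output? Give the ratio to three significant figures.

0.000251

Power ratio = 10^(dB/10).
10^(-36/10) = 10^(-3.600) = 0.000251.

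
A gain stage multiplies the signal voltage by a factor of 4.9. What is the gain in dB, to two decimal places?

13.80 dB

For a voltage ratio, dB = 20·log₁₀(V₂/V₁).
20·log₁₀(4.9) = 13.80 dB.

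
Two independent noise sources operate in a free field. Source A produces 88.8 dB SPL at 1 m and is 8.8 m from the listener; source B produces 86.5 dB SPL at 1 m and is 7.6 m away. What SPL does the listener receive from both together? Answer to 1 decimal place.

72.4 dB SPL

At the listener: L_A = 88.8 − 20·log₁₀(8.8) = 69.91 dB; L_B = 86.5 − 20·log₁₀(7.6) = 68.88 dB.
Combined: 10·log₁₀(10^(69.91/10)+10^(68.88/10)) = 72.4 dB SPL.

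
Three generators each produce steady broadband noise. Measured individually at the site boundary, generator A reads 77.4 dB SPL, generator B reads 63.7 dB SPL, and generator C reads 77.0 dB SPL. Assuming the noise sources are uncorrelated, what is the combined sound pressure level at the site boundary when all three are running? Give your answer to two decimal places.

80.31 dB SPL

Incoherent sources sum as intensities:
L_total = 10·log₁₀(10^(77.4/10) + 10^(63.7/10) + 10^(77.0/10)) = 10·log₁₀(107400000) = 80.31 dB SPL.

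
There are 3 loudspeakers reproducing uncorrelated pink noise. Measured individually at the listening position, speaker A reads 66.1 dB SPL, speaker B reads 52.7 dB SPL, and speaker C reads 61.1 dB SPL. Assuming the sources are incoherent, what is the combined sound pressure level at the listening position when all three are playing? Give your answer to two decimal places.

Add the sources as powers (linear), then convert back to dB:
L_total = 10·log₁₀(10^(66.1/10) + 10^(52.7/10) + 10^(61.1/10)) = 10·log₁₀(5548000) = 67.44 dB SPL.

67.44 dB SPL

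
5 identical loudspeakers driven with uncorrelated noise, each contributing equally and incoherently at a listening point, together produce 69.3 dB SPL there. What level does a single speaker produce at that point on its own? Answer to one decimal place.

62.3 dB SPL

5 equal incoherent sources add 10·log₁₀(5) = 6.99 dB over one source.
L_one = 69.3 − 6.99 = 62.3 dB SPL.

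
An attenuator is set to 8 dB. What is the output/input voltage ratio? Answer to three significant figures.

0.398

Voltage ratio = 10^(dB/20).
10^(-8/20) = 10^(-0.4000) = 0.398.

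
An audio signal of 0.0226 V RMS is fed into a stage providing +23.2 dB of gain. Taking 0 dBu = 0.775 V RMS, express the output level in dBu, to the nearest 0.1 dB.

Input level: 20·log₁₀(0.0226/0.775) = -30.70 dBu.
Output: -30.70 + 23.2 = -7.5 dBu.

-7.5 dBu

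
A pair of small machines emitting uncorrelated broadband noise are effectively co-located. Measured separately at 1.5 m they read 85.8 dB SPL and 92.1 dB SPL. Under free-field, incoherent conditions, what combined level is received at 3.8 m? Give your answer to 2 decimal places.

84.94 dB SPL

Combined at 1.5 m: 10·log₁₀(10^(85.8/10)+10^(92.1/10)) = 93.015 dB SPL.
Then apply −20·log₁₀(3.8/1.5) = -8.074 dB → 84.94 dB SPL.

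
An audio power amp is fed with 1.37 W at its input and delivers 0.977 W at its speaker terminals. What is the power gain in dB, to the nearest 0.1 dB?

Power is a power quantity, so gain = 10·log₁₀(P_out/P_in).
10·log₁₀(0.977/1.37) = 10·log₁₀(0.7131) = -1.5 dB.

-1.5 dB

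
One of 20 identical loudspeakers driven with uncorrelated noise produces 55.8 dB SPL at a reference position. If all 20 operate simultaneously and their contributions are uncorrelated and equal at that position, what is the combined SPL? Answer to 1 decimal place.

68.8 dB SPL

20 equal incoherent sources raise the level by 10·log₁₀(20) = 13.01 dB.
L_total = 55.8 + 13.01 = 68.8 dB SPL.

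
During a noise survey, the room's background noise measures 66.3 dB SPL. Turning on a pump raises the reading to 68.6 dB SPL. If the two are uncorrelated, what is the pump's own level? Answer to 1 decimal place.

64.7 dB SPL

Remove the background by subtracting linear intensities:
L_src = 10·log₁₀(10^(68.6/10) − 10^(66.3/10)) = 10·log₁₀(2979000) = 64.7 dB SPL.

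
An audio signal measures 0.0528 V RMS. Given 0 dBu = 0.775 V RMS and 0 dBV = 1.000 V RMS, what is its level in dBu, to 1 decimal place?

-23.3 dBu

dBu = 20·log₁₀(V / 0.775 V).
20·log₁₀(0.0528/0.775) = -23.3 dBu.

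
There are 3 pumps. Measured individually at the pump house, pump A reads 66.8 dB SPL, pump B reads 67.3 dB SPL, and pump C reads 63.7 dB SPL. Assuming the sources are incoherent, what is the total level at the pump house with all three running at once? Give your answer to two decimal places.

70.97 dB SPL

Uncorrelated sources add in intensity (power), not in dB.
L_total = 10·log₁₀(10^(66.8/10) + 10^(67.3/10) + 10^(63.7/10)) = 10·log₁₀(12500000) = 70.97 dB SPL.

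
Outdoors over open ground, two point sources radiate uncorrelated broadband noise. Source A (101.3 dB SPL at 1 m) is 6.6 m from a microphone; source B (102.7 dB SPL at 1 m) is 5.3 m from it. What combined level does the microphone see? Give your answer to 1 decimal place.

89.9 dB SPL

At the listener: L_A = 101.3 − 20·log₁₀(6.6) = 84.91 dB; L_B = 102.7 − 20·log₁₀(5.3) = 88.21 dB.
Combined: 10·log₁₀(10^(84.91/10)+10^(88.21/10)) = 89.9 dB SPL.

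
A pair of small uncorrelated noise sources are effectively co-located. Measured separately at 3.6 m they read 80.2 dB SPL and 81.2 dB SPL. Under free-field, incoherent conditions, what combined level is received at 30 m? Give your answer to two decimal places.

65.32 dB SPL

Combined at 3.6 m: 10·log₁₀(10^(80.2/10)+10^(81.2/10)) = 83.739 dB SPL.
Then apply −20·log₁₀(30/3.6) = -18.416 dB → 65.32 dB SPL.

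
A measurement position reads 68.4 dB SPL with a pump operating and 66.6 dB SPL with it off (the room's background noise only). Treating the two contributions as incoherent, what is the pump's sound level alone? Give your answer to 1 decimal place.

Background correction is a power subtraction:
L_src = 10·log₁₀(10^(68.4/10) − 10^(66.6/10)) = 10·log₁₀(2347000) = 63.7 dB SPL.

63.7 dB SPL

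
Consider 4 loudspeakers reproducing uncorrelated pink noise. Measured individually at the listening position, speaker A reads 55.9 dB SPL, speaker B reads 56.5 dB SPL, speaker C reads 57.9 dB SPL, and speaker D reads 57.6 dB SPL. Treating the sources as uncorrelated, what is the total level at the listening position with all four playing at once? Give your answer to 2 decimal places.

63.07 dB SPL

Add the sources as powers (linear), then convert back to dB:
L_total = 10·log₁₀(10^(55.9/10) + 10^(56.5/10) + 10^(57.9/10) + 10^(57.6/10)) = 10·log₁₀(2028000) = 63.07 dB SPL.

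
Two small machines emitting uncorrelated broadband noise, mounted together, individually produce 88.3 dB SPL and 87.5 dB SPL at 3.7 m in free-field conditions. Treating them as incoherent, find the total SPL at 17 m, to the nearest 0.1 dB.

Combined at 3.7 m: 10·log₁₀(10^(88.3/10)+10^(87.5/10)) = 90.93 dB SPL.
Then apply −20·log₁₀(17/3.7) = -13.24 dB → 77.7 dB SPL.

77.7 dB SPL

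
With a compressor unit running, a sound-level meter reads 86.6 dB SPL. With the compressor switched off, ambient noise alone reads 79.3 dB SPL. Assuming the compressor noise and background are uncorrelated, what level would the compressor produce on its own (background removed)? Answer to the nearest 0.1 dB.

85.7 dB SPL

Subtract intensities: L_src = 10·log₁₀(10^(L_total/10) − 10^(L_bg/10)).
L_src = 10·log₁₀(10^(86.6/10) − 10^(79.3/10)) = 10·log₁₀(372000000) = 85.7 dB SPL.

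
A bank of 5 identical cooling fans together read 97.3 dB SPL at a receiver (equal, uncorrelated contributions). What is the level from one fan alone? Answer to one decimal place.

5 equal incoherent sources add 10·log₁₀(5) = 6.99 dB over one source.
L_one = 97.3 − 6.99 = 90.3 dB SPL.

90.3 dB SPL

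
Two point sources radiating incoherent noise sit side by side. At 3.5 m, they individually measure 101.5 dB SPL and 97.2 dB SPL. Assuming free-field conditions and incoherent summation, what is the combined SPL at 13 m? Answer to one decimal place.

91.5 dB SPL

Combined at 3.5 m: 10·log₁₀(10^(101.5/10)+10^(97.2/10)) = 102.87 dB SPL.
Then apply −20·log₁₀(13/3.5) = -11.40 dB → 91.5 dB SPL.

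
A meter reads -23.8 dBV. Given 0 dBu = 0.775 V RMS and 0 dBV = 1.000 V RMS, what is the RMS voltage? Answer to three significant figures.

V = 1.000 V × 10^(-23.8/20).
= 1.000 × 0.06457 = 0.0646 V.

0.0646 V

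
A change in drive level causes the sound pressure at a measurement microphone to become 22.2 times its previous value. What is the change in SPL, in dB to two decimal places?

26.93 dB

Sound pressure is an amplitude quantity: ΔL = 20·log₁₀(p₂/p₁).
20·log₁₀(22.2) = 26.93 dB.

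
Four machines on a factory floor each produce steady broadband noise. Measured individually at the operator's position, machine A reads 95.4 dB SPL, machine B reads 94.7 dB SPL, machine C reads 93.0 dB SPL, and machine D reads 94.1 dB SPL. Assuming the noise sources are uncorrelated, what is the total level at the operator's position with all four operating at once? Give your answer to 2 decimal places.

Incoherent sources sum as intensities:
L_total = 10·log₁₀(10^(95.4/10) + 10^(94.7/10) + 10^(93.0/10) + 10^(94.1/10)) = 10·log₁₀(10984000000) = 100.41 dB SPL.

100.41 dB SPL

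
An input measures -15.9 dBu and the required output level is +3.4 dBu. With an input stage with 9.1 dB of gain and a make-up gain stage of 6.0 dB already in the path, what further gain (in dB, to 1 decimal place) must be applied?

4.2 dB

The required make-up gain is the shortfall in the dB sum.
G = +3.4 − (-15.9) − 9.1 − 6.0 = 4.2 dB.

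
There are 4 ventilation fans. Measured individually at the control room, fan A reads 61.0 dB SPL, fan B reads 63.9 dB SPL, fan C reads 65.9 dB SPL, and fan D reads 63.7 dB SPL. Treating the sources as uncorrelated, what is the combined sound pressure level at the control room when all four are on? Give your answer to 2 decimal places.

Add the sources as powers (linear), then convert back to dB:
L_total = 10·log₁₀(10^(61.0/10) + 10^(63.9/10) + 10^(65.9/10) + 10^(63.7/10)) = 10·log₁₀(9948000) = 69.98 dB SPL.

69.98 dB SPL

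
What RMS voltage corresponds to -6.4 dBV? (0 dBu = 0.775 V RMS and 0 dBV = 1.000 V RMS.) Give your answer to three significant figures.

0.479 V

V = 1.000 V × 10^(-6.4/20).
= 1.000 × 0.4786 = 0.479 V.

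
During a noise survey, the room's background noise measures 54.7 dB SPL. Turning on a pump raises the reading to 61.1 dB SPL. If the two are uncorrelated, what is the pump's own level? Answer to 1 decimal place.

60.0 dB SPL

Remove the background by subtracting linear intensities:
L_src = 10·log₁₀(10^(61.1/10) − 10^(54.7/10)) = 10·log₁₀(993100) = 60.0 dB SPL.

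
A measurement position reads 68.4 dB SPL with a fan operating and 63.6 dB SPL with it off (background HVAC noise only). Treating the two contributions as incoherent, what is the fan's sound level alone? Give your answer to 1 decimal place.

Remove the background by subtracting linear intensities:
L_src = 10·log₁₀(10^(68.4/10) − 10^(63.6/10)) = 10·log₁₀(4627000) = 66.7 dB SPL.

66.7 dB SPL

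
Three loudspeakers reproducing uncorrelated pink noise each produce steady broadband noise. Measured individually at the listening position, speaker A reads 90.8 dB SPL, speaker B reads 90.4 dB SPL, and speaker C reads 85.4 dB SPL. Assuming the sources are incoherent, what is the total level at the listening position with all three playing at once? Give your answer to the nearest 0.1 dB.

94.2 dB SPL

Add the sources as powers (linear), then convert back to dB:
L_total = 10·log₁₀(10^(90.8/10) + 10^(90.4/10) + 10^(85.4/10)) = 10·log₁₀(2645000000) = 94.2 dB SPL.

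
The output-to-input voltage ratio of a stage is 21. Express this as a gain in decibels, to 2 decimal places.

Voltage ratio → dB uses the 20·log₁₀ form:
20·log₁₀(21) = 26.44 dB.

26.44 dB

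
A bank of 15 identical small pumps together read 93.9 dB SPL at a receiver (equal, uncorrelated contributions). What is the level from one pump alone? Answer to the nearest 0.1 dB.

82.1 dB SPL

15 equal incoherent sources add 10·log₁₀(15) = 11.76 dB over one source.
L_one = 93.9 − 11.76 = 82.1 dB SPL.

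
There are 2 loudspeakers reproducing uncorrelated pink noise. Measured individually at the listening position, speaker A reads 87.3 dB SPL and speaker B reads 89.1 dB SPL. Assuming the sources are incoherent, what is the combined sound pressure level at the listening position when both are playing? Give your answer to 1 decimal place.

Incoherent sources sum as intensities:
L_total = 10·log₁₀(10^(87.3/10) + 10^(89.1/10)) = 10·log₁₀(1350000000) = 91.3 dB SPL.

91.3 dB SPL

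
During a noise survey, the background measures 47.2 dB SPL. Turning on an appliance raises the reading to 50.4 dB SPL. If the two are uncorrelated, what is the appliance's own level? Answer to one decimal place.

Remove the background by subtracting linear intensities:
L_src = 10·log₁₀(10^(50.4/10) − 10^(47.2/10)) = 10·log₁₀(57170) = 47.6 dB SPL.

47.6 dB SPL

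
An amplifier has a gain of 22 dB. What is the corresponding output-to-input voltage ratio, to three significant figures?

Voltage ratio = 10^(dB/20).
10^(22/20) = 10^(1.100) = 12.6.

12.6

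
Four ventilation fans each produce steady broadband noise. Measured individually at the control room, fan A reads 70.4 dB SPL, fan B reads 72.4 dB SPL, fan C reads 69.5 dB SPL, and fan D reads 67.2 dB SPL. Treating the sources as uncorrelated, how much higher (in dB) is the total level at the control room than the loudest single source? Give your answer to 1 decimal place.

Incoherent sources sum as intensities:
L_total = 10·log₁₀(10^(70.4/10) + 10^(72.4/10) + 10^(69.5/10) + 10^(67.2/10)) = 76.28 dB SPL.
Excess over the loudest (72.4 dB): 76.28 − 72.4 = 3.9 dB.

3.9 dB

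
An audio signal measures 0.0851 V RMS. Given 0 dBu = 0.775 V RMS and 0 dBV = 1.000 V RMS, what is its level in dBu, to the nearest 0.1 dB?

dBu = 20·log₁₀(V / 0.775 V).
20·log₁₀(0.0851/0.775) = -19.2 dBu.

-19.2 dBu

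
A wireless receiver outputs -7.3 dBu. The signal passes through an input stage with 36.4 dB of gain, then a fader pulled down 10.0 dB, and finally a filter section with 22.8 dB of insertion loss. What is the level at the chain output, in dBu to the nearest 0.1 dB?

Cascaded gains and losses add directly in dB.
-7.3 + 36.4 − 10.0 − 22.8 = -3.7 dBu.

-3.7 dBu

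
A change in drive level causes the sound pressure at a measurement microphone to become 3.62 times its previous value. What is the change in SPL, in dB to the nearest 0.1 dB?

SPL change from a pressure ratio uses the 20·log₁₀ form:
20·log₁₀(3.62) = 11.2 dB.

11.2 dB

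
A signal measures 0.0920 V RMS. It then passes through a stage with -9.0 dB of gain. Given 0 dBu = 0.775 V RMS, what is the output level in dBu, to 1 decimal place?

-27.5 dBu

Input level: 20·log₁₀(0.0920/0.775) = -18.51 dBu.
Output: -18.51 − 9.0 = -27.5 dBu.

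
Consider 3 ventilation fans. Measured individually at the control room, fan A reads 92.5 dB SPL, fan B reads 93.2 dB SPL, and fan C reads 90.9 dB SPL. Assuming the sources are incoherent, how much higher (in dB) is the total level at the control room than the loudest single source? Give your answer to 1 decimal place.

Incoherent sources sum as intensities:
L_total = 10·log₁₀(10^(92.5/10) + 10^(93.2/10) + 10^(90.9/10)) = 97.07 dB SPL.
Excess over the loudest (93.2 dB): 97.07 − 93.2 = 3.9 dB.

3.9 dB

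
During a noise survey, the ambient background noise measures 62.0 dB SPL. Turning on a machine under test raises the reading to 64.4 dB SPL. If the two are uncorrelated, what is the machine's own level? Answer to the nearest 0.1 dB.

60.7 dB SPL

Subtract intensities: L_src = 10·log₁₀(10^(L_total/10) − 10^(L_bg/10)).
L_src = 10·log₁₀(10^(64.4/10) − 10^(62.0/10)) = 10·log₁₀(1169000) = 60.7 dB SPL.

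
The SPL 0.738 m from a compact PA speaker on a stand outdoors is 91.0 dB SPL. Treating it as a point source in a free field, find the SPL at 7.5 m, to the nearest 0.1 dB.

70.9 dB SPL

Inverse-square spreading gives ΔL = −20·log₁₀(d₂/d₁).
ΔL = −20·log₁₀(7.5/0.738) = -20.14 dB, so L₂ = 91.0 + (-20.14) = 70.9 dB SPL.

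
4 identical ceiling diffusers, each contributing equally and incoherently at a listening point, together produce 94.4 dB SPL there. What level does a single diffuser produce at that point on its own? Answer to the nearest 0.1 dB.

4 equal incoherent sources add 10·log₁₀(4) = 6.02 dB over one source.
L_one = 94.4 − 6.02 = 88.4 dB SPL.

88.4 dB SPL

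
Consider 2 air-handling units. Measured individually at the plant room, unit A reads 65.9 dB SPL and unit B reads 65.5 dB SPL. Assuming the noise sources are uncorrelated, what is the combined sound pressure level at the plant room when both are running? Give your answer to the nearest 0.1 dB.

68.7 dB SPL

Uncorrelated sources add in intensity (power), not in dB.
L_total = 10·log₁₀(10^(65.9/10) + 10^(65.5/10)) = 10·log₁₀(7439000) = 68.7 dB SPL.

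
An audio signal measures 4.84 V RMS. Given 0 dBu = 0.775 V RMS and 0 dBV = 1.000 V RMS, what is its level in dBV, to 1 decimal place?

dBV = 20·log₁₀(V / 1.000 V).
20·log₁₀(4.84/1.000) = +13.7 dBV.

+13.7 dBV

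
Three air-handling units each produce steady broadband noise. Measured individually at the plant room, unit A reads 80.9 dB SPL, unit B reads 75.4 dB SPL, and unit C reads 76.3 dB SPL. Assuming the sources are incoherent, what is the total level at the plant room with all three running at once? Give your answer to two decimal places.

83.02 dB SPL

Add the sources as powers (linear), then convert back to dB:
L_total = 10·log₁₀(10^(80.9/10) + 10^(75.4/10) + 10^(76.3/10)) = 10·log₁₀(200400000) = 83.02 dB SPL.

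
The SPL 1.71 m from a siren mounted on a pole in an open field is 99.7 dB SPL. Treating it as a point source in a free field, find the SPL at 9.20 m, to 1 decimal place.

85.1 dB SPL

Inverse-square spreading gives ΔL = −20·log₁₀(d₂/d₁).
ΔL = −20·log₁₀(9.20/1.71) = -14.62 dB, so L₂ = 99.7 + (-14.62) = 85.1 dB SPL.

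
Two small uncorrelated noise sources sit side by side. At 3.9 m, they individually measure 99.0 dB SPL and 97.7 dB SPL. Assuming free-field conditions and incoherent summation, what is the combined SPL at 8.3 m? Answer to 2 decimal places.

94.85 dB SPL

Combined at 3.9 m: 10·log₁₀(10^(99.0/10)+10^(97.7/10)) = 101.409 dB SPL.
Then apply −20·log₁₀(8.3/3.9) = -6.560 dB → 94.85 dB SPL.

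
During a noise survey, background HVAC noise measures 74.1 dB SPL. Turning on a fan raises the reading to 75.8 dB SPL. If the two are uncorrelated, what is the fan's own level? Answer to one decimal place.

70.9 dB SPL

Background correction is a power subtraction:
L_src = 10·log₁₀(10^(75.8/10) − 10^(74.1/10)) = 10·log₁₀(12310000) = 70.9 dB SPL.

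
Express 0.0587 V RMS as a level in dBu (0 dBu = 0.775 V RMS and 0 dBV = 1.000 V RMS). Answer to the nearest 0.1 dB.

-22.4 dBu

dBu = 20·log₁₀(V / 0.775 V).
20·log₁₀(0.0587/0.775) = -22.4 dBu.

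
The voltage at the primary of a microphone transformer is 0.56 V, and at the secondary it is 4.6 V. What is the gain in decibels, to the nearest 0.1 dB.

18.3 dB

Voltage ratio → dB uses the 20·log₁₀ form:
20·log₁₀(4.6/0.56) = 20·log₁₀(8.214) = 18.3 dB.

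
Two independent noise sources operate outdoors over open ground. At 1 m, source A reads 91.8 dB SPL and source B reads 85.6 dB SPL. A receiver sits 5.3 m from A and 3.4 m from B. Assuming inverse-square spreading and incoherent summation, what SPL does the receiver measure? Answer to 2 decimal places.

79.31 dB SPL

At the listener: L_A = 91.8 − 20·log₁₀(5.3) = 77.314 dB; L_B = 85.6 − 20·log₁₀(3.4) = 74.970 dB.
Combined: 10·log₁₀(10^(77.314/10)+10^(74.970/10)) = 79.31 dB SPL.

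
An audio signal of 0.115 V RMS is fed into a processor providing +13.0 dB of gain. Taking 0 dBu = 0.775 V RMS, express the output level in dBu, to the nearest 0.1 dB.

Input level: 20·log₁₀(0.115/0.775) = -16.57 dBu.
Output: -16.57 + 13.0 = -3.6 dBu.

-3.6 dBu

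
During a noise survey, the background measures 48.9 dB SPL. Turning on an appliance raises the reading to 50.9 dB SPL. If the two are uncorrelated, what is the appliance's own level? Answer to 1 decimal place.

Remove the background by subtracting linear intensities:
L_src = 10·log₁₀(10^(50.9/10) − 10^(48.9/10)) = 10·log₁₀(45400) = 46.6 dB SPL.

46.6 dB SPL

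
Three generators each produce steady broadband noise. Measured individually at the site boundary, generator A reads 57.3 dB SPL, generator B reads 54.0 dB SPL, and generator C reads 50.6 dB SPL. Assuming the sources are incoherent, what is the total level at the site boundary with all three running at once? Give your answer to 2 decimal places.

59.56 dB SPL

Incoherent sources sum as intensities:
L_total = 10·log₁₀(10^(57.3/10) + 10^(54.0/10) + 10^(50.6/10)) = 10·log₁₀(903000) = 59.56 dB SPL.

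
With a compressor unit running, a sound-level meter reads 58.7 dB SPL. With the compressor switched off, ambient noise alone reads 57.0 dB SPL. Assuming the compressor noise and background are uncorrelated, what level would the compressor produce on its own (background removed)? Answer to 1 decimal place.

Subtract intensities: L_src = 10·log₁₀(10^(L_total/10) − 10^(L_bg/10)).
L_src = 10·log₁₀(10^(58.7/10) − 10^(57.0/10)) = 10·log₁₀(240100) = 53.8 dB SPL.

53.8 dB SPL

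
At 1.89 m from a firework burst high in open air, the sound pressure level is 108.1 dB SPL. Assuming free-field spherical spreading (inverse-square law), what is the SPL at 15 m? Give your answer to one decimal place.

90.1 dB SPL

Inverse-square spreading gives ΔL = −20·log₁₀(d₂/d₁).
ΔL = −20·log₁₀(15/1.89) = -17.99 dB, so L₂ = 108.1 + (-17.99) = 90.1 dB SPL.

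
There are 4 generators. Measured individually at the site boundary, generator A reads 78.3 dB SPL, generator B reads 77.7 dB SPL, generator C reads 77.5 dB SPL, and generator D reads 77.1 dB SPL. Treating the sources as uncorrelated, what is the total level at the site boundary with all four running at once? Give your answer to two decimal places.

83.69 dB SPL

Uncorrelated sources add in intensity (power), not in dB.
L_total = 10·log₁₀(10^(78.3/10) + 10^(77.7/10) + 10^(77.5/10) + 10^(77.1/10)) = 10·log₁₀(234000000) = 83.69 dB SPL.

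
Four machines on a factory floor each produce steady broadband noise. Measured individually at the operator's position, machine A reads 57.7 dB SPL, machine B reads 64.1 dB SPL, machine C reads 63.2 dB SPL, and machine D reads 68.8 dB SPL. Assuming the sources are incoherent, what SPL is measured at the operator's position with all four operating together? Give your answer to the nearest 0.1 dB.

71.1 dB SPL

Incoherent sources sum as intensities:
L_total = 10·log₁₀(10^(57.7/10) + 10^(64.1/10) + 10^(63.2/10) + 10^(68.8/10)) = 10·log₁₀(12830000) = 71.1 dB SPL.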